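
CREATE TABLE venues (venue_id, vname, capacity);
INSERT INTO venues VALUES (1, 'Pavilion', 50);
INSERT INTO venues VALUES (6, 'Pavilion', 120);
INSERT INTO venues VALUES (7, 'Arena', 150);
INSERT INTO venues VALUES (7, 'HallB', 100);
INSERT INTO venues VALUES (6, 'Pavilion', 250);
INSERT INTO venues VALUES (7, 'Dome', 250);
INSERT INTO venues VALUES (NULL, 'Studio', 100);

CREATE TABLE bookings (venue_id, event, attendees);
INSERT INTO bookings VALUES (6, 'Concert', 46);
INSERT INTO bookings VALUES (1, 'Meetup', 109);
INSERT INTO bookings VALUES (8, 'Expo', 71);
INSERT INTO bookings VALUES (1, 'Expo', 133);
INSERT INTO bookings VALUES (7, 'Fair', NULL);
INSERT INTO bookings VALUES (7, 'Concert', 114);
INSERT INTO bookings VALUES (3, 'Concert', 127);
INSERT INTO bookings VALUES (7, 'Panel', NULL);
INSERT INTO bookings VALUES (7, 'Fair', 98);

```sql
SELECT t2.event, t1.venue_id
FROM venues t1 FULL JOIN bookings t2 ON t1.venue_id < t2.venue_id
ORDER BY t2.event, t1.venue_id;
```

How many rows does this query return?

23

FULL OUTER JOIN keeps every row from both sides; unmatched rows get NULL for the other side's columns.
Matching on t1.venue_id < t2.venue_id. A NULL in a compared column never satisfies the condition.
- t1 row (venue_id=1): matches 7 t2 row(s) → 7 output row(s).
- t1 row (venue_id=6): matches 5 t2 row(s) → 5 output row(s).
- t1 row (venue_id=7): matches 1 t2 row(s) → 1 output row(s).
- t1 row (venue_id=7): matches 1 t2 row(s) → 1 output row(s).
- t1 row (venue_id=6): matches 5 t2 row(s) → 5 output row(s).
- t1 row (venue_id=7): matches 1 t2 row(s) → 1 output row(s).
- t1 row (venue_id=NULL): no match → kept, t2 columns NULL.
- 2 row(s) from t2 found no t1 partner → padded with NULL.
Total: 20 matched + 3 padded = 23 rows.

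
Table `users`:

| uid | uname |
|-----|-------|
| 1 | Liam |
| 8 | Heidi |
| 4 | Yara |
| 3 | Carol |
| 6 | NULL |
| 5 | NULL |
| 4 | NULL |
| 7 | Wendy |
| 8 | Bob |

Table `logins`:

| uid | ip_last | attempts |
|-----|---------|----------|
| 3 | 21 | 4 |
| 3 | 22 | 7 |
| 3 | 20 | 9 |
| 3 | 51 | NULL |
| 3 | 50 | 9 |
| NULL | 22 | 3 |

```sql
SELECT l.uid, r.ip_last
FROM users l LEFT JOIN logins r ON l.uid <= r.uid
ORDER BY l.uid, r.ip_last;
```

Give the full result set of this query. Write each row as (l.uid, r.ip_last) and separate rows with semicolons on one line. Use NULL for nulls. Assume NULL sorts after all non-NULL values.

LEFT JOIN keeps every row from `users`; unmatched rows get NULL for `logins`'s columns.
Matching on l.uid <= r.uid. A NULL in a compared column never satisfies the condition.
Matched pairs: 10; unmatched l rows kept: 7.

(1, 20); (1, 21); (1, 22); (1, 50); (1, 51); (3, 20); (3, 21); (3, 22); (3, 50); (3, 51); (4, NULL); (4, NULL); (5, NULL); (6, NULL); (7, NULL); (8, NULL); (8, NULL)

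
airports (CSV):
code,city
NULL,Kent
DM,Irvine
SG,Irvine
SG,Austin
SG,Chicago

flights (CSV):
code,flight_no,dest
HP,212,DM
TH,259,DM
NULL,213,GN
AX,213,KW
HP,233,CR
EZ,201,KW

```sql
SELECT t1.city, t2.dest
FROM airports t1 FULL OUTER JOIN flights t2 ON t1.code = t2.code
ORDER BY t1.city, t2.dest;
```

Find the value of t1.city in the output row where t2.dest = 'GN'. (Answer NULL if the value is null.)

FULL OUTER JOIN keeps every row from both sides; unmatched rows get NULL for the other side's columns.
Matching on t1.code = t2.code. A NULL in a compared column never satisfies the condition.
- t1 (code=NULL) has no partner → padded with NULL.
- t1 (code=DM) has no partner → padded with NULL.
- t1 (code=SG) has no partner → padded with NULL.
- t1 (code=SG) has no partner → padded with NULL.
- t1 (code=SG) has no partner → padded with NULL.
- 6 row(s) from t2 found no t1 partner → padded with NULL.

NULL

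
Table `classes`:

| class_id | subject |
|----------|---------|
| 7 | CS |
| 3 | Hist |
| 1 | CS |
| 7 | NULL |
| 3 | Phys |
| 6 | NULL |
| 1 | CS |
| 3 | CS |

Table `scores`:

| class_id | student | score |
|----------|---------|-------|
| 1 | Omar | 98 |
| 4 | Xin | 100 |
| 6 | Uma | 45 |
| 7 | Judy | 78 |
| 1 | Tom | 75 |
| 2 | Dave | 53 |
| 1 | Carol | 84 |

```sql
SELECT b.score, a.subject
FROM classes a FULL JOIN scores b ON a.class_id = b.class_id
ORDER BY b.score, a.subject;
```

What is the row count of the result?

14

FULL OUTER JOIN keeps every row from both sides; unmatched rows get NULL for the other side's columns.
Matching on a.class_id = b.class_id.
- a[0] class_id=7 → 1 match(es) in b → 1 row(s).
- a[1] class_id=3 → no match; kept with NULLs on the b side.
- a[2] class_id=1 → 3 match(es) in b → 3 row(s).
- a[3] class_id=7 → 1 match(es) in b → 1 row(s).
- a[4] class_id=3 → no match; kept with NULLs on the b side.
- a[5] class_id=6 → 1 match(es) in b → 1 row(s).
- a[6] class_id=1 → 3 match(es) in b → 3 row(s).
- a[7] class_id=3 → no match; kept with NULLs on the b side.
- 2 row(s) from b found no a partner → padded with NULL.
Total: 9 matched + 5 padded = 14 rows.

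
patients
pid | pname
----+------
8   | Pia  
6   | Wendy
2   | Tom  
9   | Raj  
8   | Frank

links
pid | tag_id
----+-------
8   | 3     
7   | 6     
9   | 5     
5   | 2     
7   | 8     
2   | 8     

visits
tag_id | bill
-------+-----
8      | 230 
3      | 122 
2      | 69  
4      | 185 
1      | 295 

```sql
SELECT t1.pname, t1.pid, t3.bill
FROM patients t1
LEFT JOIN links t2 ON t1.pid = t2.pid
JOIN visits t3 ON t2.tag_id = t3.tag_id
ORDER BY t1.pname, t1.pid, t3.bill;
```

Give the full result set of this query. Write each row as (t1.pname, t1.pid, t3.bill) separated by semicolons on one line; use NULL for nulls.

Step 1 — t1 LEFT JOIN t2 on pid → 5 row(s).
Then INNER JOIN `visits t3` on tag_id: keep only rows whose t2.tag_id appears in t3.

(Frank, 8, 122); (Pia, 8, 122); (Tom, 2, 230)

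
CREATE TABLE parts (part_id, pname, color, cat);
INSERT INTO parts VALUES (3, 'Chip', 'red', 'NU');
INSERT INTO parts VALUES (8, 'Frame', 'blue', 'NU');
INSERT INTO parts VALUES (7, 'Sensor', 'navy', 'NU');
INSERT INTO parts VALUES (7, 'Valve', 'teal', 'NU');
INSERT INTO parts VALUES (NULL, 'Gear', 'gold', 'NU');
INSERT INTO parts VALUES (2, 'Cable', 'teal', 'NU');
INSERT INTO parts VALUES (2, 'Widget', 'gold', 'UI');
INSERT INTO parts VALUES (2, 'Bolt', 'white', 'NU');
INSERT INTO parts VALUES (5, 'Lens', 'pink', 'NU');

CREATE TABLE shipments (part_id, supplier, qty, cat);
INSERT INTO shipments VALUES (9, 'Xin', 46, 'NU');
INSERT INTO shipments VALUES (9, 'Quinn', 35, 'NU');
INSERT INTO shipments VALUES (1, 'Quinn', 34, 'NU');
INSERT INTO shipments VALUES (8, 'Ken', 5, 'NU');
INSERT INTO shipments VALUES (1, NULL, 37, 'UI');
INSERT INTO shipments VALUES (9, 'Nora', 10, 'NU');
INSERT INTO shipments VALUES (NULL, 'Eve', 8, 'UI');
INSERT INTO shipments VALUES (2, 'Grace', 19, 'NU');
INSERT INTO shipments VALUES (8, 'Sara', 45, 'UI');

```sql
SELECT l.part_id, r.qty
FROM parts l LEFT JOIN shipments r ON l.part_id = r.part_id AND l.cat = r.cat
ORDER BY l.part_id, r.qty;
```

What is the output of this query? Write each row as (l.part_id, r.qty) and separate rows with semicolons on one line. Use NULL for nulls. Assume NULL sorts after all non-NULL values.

(2, 19); (2, 19); (2, NULL); (3, NULL); (5, NULL); (7, NULL); (7, NULL); (8, 5); (NULL, NULL)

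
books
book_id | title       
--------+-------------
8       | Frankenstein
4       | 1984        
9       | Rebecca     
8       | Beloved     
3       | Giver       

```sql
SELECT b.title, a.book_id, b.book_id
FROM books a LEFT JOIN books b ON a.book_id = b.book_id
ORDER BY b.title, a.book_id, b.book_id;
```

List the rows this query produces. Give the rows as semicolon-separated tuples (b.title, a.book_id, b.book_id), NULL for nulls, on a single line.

LEFT JOIN keeps every row from `books a`; unmatched rows get NULL for `books b`'s columns.
Matching on a.book_id = b.book_id.
Matched pairs: 7; unmatched a rows kept: 0.

(1984, 4, 4); (Beloved, 8, 8); (Beloved, 8, 8); (Frankenstein, 8, 8); (Frankenstein, 8, 8); (Giver, 3, 3); (Rebecca, 9, 9)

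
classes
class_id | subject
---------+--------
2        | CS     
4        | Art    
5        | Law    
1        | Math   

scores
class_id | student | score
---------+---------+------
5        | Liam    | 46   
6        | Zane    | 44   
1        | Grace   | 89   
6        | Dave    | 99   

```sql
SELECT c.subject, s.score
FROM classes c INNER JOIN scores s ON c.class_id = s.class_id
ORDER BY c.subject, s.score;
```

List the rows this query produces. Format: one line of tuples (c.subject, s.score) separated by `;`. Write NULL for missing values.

(Law, 46); (Math, 89)

INNER JOIN keeps only pairs where the ON condition holds.
Matching on c.class_id = s.class_id.
- class_id=2: no matching s row, dropped.
- class_id=4: no matching s row, dropped.
- class_id=5: 1 matching s row(s), so 1 row(s) emitted.
- class_id=1: 1 matching s row(s), so 1 row(s) emitted.
After projecting and ordering:
c.subject | s.score
Law | 46
Math | 89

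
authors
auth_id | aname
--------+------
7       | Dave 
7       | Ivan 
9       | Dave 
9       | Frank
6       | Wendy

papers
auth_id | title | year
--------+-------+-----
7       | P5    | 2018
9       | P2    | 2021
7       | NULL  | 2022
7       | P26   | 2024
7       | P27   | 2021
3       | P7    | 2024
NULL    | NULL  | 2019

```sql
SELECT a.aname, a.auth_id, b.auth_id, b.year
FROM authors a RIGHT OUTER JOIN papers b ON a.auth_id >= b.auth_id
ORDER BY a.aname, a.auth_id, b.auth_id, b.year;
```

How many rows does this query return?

24

RIGHT JOIN keeps every row from `papers`; unmatched rows get NULL for `authors`'s columns.
Matching on a.auth_id >= b.auth_id. A NULL in a compared column never satisfies the condition.
Matched pairs: 23; unmatched b rows kept: 1.
Total: 23 matched + 1 padded = 24 rows.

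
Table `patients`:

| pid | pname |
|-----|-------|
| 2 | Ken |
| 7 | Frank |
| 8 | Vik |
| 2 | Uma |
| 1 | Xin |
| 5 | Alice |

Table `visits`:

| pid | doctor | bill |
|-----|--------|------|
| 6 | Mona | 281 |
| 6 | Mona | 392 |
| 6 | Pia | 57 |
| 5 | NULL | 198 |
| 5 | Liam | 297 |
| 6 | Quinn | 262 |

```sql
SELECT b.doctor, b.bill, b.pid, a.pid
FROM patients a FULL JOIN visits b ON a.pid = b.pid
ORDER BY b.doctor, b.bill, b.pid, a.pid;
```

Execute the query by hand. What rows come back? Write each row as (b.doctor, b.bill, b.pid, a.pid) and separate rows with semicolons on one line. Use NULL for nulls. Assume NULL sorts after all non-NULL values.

(Liam, 297, 5, 5); (Mona, 281, 6, NULL); (Mona, 392, 6, NULL); (Pia, 57, 6, NULL); (Quinn, 262, 6, NULL); (NULL, 198, 5, 5); (NULL, NULL, NULL, 1); (NULL, NULL, NULL, 2); (NULL, NULL, NULL, 2); (NULL, NULL, NULL, 7); (NULL, NULL, NULL, 8)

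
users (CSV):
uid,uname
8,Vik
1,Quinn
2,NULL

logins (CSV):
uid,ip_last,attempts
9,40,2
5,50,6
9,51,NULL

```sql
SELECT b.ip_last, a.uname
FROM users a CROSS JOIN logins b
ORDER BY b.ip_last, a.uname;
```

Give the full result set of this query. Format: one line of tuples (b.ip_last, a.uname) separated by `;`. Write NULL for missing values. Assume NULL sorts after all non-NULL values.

(40, Quinn); (40, Vik); (40, NULL); (50, Quinn); (50, Vik); (50, NULL); (51, Quinn); (51, Vik); (51, NULL)

CROSS JOIN pairs every row of `users` with every row of `logins`: 3 × 3 = 9 rows.
After projecting and ordering:
b.ip_last | a.uname
40 | Quinn
40 | Vik
40 | NULL
50 | Quinn
50 | Vik
50 | NULL
51 | Quinn
51 | Vik
51 | NULL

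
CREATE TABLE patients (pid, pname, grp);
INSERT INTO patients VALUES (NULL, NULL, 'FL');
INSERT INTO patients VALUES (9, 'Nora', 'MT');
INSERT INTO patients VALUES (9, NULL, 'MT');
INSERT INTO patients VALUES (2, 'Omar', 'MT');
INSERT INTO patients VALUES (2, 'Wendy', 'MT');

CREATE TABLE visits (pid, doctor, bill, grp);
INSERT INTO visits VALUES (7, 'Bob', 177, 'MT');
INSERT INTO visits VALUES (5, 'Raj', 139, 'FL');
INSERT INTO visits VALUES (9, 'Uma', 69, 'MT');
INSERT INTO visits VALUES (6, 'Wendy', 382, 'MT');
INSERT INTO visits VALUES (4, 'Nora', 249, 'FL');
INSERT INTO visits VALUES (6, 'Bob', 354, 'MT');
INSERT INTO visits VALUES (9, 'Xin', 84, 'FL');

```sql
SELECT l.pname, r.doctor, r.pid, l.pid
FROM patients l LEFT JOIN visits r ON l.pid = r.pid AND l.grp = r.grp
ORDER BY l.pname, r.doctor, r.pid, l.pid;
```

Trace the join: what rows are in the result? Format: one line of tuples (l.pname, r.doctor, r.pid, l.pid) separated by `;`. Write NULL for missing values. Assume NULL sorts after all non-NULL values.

LEFT JOIN keeps every row from `patients`; unmatched rows get NULL for `visits`'s columns.
Matching on l.pid = r.pid AND l.grp = r.grp. A NULL in a compared column never satisfies the condition.
- l[0] pid=NULL, grp=FL → no match; kept with NULLs on the r side.
- l[1] pid=9, grp=MT → 1 match(es) in r → 1 row(s).
- l[2] pid=9, grp=MT → 1 match(es) in r → 1 row(s).
- l[3] pid=2, grp=MT → no match; kept with NULLs on the r side.
- l[4] pid=2, grp=MT → no match; kept with NULLs on the r side.
After projecting and ordering:
l.pname | r.doctor | r.pid | l.pid
Nora | Uma | 9 | 9
Omar | NULL | NULL | 2
Wendy | NULL | NULL | 2
NULL | Uma | 9 | 9
NULL | NULL | NULL | NULL

(Nora, Uma, 9, 9); (Omar, NULL, NULL, 2); (Wendy, NULL, NULL, 2); (NULL, Uma, 9, 9); (NULL, NULL, NULL, NULL)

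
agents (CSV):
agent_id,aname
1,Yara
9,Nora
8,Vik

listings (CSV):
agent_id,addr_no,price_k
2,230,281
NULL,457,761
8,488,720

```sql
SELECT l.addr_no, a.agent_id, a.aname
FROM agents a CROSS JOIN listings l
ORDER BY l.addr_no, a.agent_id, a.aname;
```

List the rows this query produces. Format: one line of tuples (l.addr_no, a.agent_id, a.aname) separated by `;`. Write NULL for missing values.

CROSS JOIN pairs every row of `agents` with every row of `listings`: 3 × 3 = 9 rows.
After projecting and ordering:
l.addr_no | a.agent_id | a.aname
230 | 1 | Yara
230 | 8 | Vik
230 | 9 | Nora
457 | 1 | Yara
457 | 8 | Vik
457 | 9 | Nora
488 | 1 | Yara
488 | 8 | Vik
488 | 9 | Nora

(230, 1, Yara); (230, 8, Vik); (230, 9, Nora); (457, 1, Yara); (457, 8, Vik); (457, 9, Nora); (488, 1, Yara); (488, 8, Vik); (488, 9, Nora)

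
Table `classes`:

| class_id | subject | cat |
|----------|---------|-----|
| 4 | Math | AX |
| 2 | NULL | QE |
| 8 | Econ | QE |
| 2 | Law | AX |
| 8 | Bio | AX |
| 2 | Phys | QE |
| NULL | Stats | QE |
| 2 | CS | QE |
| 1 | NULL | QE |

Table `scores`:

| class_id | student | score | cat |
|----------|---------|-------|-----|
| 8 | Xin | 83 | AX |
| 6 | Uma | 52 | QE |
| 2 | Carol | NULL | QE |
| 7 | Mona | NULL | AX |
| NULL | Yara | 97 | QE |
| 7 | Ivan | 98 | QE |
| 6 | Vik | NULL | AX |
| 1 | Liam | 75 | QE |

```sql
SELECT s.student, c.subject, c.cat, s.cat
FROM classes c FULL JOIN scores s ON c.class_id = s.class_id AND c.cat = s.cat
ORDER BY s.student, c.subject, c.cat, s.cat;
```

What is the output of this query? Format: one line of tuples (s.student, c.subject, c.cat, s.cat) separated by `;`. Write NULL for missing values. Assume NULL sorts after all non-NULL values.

(Carol, CS, QE, QE); (Carol, Phys, QE, QE); (Carol, NULL, QE, QE); (Ivan, NULL, NULL, QE); (Liam, NULL, QE, QE); (Mona, NULL, NULL, AX); (Uma, NULL, NULL, QE); (Vik, NULL, NULL, AX); (Xin, Bio, AX, AX); (Yara, NULL, NULL, QE); (NULL, Econ, QE, NULL); (NULL, Law, AX, NULL); (NULL, Math, AX, NULL); (NULL, Stats, QE, NULL)

FULL OUTER JOIN keeps every row from both sides; unmatched rows get NULL for the other side's columns.
Matching on c.class_id = s.class_id AND c.cat = s.cat. A NULL in a compared column never satisfies the condition.
Matched pairs: 5; unmatched c rows kept: 4; unmatched s rows kept: 5.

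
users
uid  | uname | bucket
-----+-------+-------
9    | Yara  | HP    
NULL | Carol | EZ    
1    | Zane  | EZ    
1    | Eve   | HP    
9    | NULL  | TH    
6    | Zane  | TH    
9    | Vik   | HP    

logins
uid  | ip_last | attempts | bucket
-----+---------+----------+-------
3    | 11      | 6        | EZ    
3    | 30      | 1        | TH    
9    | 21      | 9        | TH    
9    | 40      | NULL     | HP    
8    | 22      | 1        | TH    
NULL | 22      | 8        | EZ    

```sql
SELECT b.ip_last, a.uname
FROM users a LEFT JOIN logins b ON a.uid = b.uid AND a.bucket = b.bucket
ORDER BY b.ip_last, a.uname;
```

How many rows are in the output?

LEFT JOIN keeps every row from `users`; unmatched rows get NULL for `logins`'s columns.
Matching on a.uid = b.uid AND a.bucket = b.bucket. A NULL in a compared column never satisfies the condition.
Matched pairs: 3; unmatched a rows kept: 4.
Total: 3 matched + 4 padded = 7 rows.

7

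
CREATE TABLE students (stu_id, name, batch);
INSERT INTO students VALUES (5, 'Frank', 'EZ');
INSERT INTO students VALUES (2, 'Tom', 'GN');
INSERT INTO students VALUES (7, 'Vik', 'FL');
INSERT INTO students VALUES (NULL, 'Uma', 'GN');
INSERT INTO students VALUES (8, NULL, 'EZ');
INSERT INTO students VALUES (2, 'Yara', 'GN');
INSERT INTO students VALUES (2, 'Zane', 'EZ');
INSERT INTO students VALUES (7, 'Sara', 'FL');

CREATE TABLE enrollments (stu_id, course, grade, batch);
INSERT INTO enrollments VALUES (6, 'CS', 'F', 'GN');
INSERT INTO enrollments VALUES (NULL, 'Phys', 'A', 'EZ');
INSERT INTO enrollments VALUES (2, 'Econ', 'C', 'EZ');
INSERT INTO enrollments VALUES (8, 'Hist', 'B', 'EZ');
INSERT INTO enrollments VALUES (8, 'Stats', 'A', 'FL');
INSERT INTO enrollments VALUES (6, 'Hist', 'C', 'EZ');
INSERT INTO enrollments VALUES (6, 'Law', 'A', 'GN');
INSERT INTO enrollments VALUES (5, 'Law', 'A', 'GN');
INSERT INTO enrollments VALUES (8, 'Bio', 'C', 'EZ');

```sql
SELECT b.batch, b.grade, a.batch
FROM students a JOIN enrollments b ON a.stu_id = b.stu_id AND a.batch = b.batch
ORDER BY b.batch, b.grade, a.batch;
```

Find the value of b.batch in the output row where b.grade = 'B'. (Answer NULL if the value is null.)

EZ

INNER JOIN keeps only pairs where the ON condition holds.
Matching on a.stu_id = b.stu_id AND a.batch = b.batch. A NULL in a compared column never satisfies the condition.
- a (stu_id=5, batch=EZ) has no partner → excluded.
- a (stu_id=2, batch=GN) has no partner → excluded.
- a (stu_id=7, batch=FL) has no partner → excluded.
- a (stu_id=NULL, batch=GN) has no partner → excluded.
- a (stu_id=8, batch=EZ) pairs with 2 row(s) of b.
- a (stu_id=2, batch=GN) has no partner → excluded.
- a (stu_id=2, batch=EZ) pairs with 1 row(s) of b.
- a (stu_id=7, batch=FL) has no partner → excluded.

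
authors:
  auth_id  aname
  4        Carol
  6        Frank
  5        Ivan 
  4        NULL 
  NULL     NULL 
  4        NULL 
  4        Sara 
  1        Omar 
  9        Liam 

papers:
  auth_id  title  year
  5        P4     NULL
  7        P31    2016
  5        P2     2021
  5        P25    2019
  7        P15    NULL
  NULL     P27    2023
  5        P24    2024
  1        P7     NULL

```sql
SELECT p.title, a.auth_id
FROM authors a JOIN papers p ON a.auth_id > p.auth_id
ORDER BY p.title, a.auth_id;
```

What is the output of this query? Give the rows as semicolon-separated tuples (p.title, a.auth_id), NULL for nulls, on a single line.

INNER JOIN keeps only pairs where the ON condition holds.
Matching on a.auth_id > p.auth_id. A NULL in a compared column never satisfies the condition.
Matched pairs: 17.

(P15, 9); (P2, 6); (P2, 9); (P24, 6); (P24, 9); (P25, 6); (P25, 9); (P31, 9); (P4, 6); (P4, 9); (P7, 4); (P7, 4); (P7, 4); (P7, 4); (P7, 5); (P7, 6); (P7, 9)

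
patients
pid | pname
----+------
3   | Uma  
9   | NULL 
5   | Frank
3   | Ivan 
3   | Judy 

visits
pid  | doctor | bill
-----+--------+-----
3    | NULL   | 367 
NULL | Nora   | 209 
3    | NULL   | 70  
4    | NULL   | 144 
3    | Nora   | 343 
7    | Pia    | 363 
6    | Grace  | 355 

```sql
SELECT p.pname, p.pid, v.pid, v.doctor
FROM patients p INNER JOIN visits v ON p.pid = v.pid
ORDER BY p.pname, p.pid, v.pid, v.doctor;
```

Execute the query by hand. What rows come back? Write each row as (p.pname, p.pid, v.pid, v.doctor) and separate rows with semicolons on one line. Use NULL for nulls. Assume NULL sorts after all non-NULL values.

(Ivan, 3, 3, Nora); (Ivan, 3, 3, NULL); (Ivan, 3, 3, NULL); (Judy, 3, 3, Nora); (Judy, 3, 3, NULL); (Judy, 3, 3, NULL); (Uma, 3, 3, Nora); (Uma, 3, 3, NULL); (Uma, 3, 3, NULL)

INNER JOIN keeps only pairs where the ON condition holds.
Matching on p.pid = v.pid. A NULL in a compared column never satisfies the condition.
- p row (pid=3): matches 3 v row(s) → 3 output row(s).
- p row (pid=9): no match → dropped.
- p row (pid=5): no match → dropped.
- p row (pid=3): matches 3 v row(s) → 3 output row(s).
- p row (pid=3): matches 3 v row(s) → 3 output row(s).
After projecting and ordering:
p.pname | p.pid | v.pid | v.doctor
Ivan | 3 | 3 | Nora
Ivan | 3 | 3 | NULL
Ivan | 3 | 3 | NULL
Judy | 3 | 3 | Nora
Judy | 3 | 3 | NULL
Judy | 3 | 3 | NULL
Uma | 3 | 3 | Nora
Uma | 3 | 3 | NULL
Uma | 3 | 3 | NULL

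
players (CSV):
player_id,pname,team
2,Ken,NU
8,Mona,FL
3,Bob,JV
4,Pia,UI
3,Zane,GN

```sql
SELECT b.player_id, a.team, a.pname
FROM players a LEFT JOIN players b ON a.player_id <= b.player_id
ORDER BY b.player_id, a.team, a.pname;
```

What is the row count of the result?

16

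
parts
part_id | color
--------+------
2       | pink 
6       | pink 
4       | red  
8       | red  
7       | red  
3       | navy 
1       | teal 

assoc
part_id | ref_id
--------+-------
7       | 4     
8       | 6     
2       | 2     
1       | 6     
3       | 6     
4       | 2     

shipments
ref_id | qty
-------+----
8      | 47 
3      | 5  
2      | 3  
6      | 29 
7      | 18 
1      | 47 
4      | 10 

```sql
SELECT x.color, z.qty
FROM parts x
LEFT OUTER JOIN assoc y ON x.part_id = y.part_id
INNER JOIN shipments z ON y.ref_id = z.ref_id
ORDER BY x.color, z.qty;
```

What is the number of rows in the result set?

Joins associate left-to-right: parts LEFT JOIN assoc on part_id gives 7 intermediate row(s).
Then INNER JOIN `shipments z` on ref_id: keep only rows whose y.ref_id appears in z.
Result: 6 row(s).

6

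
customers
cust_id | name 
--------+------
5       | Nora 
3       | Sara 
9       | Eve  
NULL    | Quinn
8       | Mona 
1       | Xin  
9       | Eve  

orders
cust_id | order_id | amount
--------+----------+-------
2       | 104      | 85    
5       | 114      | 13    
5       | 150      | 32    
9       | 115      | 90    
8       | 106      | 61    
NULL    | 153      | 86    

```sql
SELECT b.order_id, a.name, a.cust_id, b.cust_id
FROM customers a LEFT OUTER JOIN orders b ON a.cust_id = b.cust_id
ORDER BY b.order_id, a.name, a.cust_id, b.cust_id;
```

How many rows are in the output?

8

LEFT JOIN keeps every row from `customers`; unmatched rows get NULL for `orders`'s columns.
Matching on a.cust_id = b.cust_id. A NULL in a compared column never satisfies the condition.
- a (cust_id=5) pairs with 2 row(s) of b.
- a (cust_id=3) has no partner → padded with NULL.
- a (cust_id=9) pairs with 1 row(s) of b.
- a (cust_id=NULL) has no partner → padded with NULL.
- a (cust_id=8) pairs with 1 row(s) of b.
- a (cust_id=1) has no partner → padded with NULL.
- a (cust_id=9) pairs with 1 row(s) of b.
Total: 5 matched + 3 padded = 8 rows.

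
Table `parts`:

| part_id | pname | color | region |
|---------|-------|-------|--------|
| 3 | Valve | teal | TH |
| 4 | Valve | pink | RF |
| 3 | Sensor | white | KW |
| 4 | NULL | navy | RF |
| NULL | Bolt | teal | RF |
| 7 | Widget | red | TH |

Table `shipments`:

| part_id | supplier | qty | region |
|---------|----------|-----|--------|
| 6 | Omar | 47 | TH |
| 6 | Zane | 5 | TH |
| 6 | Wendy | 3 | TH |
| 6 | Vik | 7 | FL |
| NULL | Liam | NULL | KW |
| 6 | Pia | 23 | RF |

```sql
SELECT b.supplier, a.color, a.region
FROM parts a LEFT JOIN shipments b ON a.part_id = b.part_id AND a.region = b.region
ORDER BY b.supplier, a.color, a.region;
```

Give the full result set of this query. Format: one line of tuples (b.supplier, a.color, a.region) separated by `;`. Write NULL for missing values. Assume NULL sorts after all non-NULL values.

(NULL, navy, RF); (NULL, pink, RF); (NULL, red, TH); (NULL, teal, RF); (NULL, teal, TH); (NULL, white, KW)

LEFT JOIN keeps every row from `parts`; unmatched rows get NULL for `shipments`'s columns.
Matching on a.part_id = b.part_id AND a.region = b.region. A NULL in a compared column never satisfies the condition.
Matched pairs: 0; unmatched a rows kept: 6.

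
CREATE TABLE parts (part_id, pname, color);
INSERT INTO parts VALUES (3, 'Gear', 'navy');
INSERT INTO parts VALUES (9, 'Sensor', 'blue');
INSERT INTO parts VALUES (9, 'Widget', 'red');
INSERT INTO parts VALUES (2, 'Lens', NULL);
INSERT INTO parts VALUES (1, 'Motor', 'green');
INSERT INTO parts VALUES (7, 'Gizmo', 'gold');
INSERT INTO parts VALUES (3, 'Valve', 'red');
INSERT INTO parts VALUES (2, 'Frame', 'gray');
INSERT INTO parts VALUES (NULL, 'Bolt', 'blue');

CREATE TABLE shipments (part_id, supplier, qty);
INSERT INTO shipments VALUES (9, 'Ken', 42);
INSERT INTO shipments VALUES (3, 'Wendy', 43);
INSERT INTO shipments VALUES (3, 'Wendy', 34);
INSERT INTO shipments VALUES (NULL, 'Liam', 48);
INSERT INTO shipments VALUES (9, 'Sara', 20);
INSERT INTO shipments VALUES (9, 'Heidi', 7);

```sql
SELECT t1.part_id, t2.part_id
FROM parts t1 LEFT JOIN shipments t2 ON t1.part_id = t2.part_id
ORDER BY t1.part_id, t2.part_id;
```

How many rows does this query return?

LEFT JOIN keeps every row from `parts`; unmatched rows get NULL for `shipments`'s columns.
Matching on t1.part_id = t2.part_id. A NULL in a compared column never satisfies the condition.
Matched pairs: 10; unmatched t1 rows kept: 5.
Total: 10 matched + 5 padded = 15 rows.

15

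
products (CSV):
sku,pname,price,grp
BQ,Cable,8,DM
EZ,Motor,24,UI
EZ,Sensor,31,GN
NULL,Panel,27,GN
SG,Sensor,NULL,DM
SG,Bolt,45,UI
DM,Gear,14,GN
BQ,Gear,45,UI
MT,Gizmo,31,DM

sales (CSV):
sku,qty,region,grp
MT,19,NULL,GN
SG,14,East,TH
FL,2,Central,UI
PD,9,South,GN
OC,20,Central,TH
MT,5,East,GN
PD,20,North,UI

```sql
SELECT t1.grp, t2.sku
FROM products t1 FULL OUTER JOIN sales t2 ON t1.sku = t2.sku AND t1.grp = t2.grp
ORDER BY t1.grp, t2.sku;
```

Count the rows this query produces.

16

FULL OUTER JOIN keeps every row from both sides; unmatched rows get NULL for the other side's columns.
Matching on t1.sku = t2.sku AND t1.grp = t2.grp. A NULL in a compared column never satisfies the condition.
- t1[0] sku=BQ, grp=DM → no match; kept with NULLs on the t2 side.
- t1[1] sku=EZ, grp=UI → no match; kept with NULLs on the t2 side.
- t1[2] sku=EZ, grp=GN → no match; kept with NULLs on the t2 side.
- t1[3] sku=NULL, grp=GN → no match; kept with NULLs on the t2 side.
- t1[4] sku=SG, grp=DM → no match; kept with NULLs on the t2 side.
- t1[5] sku=SG, grp=UI → no match; kept with NULLs on the t2 side.
- t1[6] sku=DM, grp=GN → no match; kept with NULLs on the t2 side.
- t1[7] sku=BQ, grp=UI → no match; kept with NULLs on the t2 side.
- t1[8] sku=MT, grp=DM → no match; kept with NULLs on the t2 side.
- 7 row(s) from t2 found no t1 partner → padded with NULL.
Total: 0 matched + 16 padded = 16 rows.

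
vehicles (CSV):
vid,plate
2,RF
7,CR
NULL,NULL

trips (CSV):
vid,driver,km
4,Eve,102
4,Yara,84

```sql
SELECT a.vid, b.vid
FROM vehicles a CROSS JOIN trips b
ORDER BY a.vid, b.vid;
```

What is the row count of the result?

6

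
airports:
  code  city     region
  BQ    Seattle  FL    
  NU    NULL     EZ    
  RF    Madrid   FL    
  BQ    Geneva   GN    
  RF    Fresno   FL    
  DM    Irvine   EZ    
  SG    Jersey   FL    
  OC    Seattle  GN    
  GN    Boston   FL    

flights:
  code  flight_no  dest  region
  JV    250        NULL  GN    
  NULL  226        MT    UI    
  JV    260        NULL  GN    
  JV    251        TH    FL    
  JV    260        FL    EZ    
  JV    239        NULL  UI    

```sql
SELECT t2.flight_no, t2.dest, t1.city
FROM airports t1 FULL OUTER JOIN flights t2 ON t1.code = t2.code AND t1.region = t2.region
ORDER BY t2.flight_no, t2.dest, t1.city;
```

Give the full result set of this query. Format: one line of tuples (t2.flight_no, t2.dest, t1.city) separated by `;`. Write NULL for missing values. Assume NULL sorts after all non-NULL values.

(226, MT, NULL); (239, NULL, NULL); (250, NULL, NULL); (251, TH, NULL); (260, FL, NULL); (260, NULL, NULL); (NULL, NULL, Boston); (NULL, NULL, Fresno); (NULL, NULL, Geneva); (NULL, NULL, Irvine); (NULL, NULL, Jersey); (NULL, NULL, Madrid); (NULL, NULL, Seattle); (NULL, NULL, Seattle); (NULL, NULL, NULL)

FULL OUTER JOIN keeps every row from both sides; unmatched rows get NULL for the other side's columns.
Matching on t1.code = t2.code AND t1.region = t2.region. A NULL in a compared column never satisfies the condition.
- t1 row (code=BQ, region=FL): no match → kept, t2 columns NULL.
- t1 row (code=NU, region=EZ): no match → kept, t2 columns NULL.
- t1 row (code=RF, region=FL): no match → kept, t2 columns NULL.
- t1 row (code=BQ, region=GN): no match → kept, t2 columns NULL.
- t1 row (code=RF, region=FL): no match → kept, t2 columns NULL.
- t1 row (code=DM, region=EZ): no match → kept, t2 columns NULL.
- t1 row (code=SG, region=FL): no match → kept, t2 columns NULL.
- t1 row (code=OC, region=GN): no match → kept, t2 columns NULL.
- t1 row (code=GN, region=FL): no match → kept, t2 columns NULL.
- 6 row(s) from t2 found no t1 partner → padded with NULL.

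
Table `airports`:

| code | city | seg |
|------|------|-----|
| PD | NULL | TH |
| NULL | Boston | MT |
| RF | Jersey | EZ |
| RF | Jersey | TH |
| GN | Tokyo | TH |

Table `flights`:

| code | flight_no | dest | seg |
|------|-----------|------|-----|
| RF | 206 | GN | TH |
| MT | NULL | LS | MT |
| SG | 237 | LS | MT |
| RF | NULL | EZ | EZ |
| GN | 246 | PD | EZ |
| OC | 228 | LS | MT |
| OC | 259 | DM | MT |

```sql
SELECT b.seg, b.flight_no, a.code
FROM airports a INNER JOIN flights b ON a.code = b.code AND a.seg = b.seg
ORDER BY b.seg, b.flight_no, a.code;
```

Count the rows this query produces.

2

INNER JOIN keeps only pairs where the ON condition holds.
Matching on a.code = b.code AND a.seg = b.seg. A NULL in a compared column never satisfies the condition.
- a row (code=PD, seg=TH): no match → dropped.
- a row (code=NULL, seg=MT): no match → dropped.
- a row (code=RF, seg=EZ): matches 1 b row(s) → 1 output row(s).
- a row (code=RF, seg=TH): matches 1 b row(s) → 1 output row(s).
- a row (code=GN, seg=TH): no match → dropped.
Total: 2 rows.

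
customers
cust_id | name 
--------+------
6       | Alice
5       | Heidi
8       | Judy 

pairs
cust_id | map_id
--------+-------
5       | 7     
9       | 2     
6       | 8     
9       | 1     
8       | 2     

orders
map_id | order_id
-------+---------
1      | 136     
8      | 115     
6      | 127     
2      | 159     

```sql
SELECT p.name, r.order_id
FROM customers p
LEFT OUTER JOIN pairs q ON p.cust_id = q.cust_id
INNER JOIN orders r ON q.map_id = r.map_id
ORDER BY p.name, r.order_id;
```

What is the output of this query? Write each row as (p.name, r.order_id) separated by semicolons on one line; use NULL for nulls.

(Alice, 115); (Judy, 159)

Joins associate left-to-right: customers LEFT JOIN pairs on cust_id gives 3 intermediate row(s).
Then INNER JOIN `orders r` on map_id: keep only rows whose q.map_id appears in r.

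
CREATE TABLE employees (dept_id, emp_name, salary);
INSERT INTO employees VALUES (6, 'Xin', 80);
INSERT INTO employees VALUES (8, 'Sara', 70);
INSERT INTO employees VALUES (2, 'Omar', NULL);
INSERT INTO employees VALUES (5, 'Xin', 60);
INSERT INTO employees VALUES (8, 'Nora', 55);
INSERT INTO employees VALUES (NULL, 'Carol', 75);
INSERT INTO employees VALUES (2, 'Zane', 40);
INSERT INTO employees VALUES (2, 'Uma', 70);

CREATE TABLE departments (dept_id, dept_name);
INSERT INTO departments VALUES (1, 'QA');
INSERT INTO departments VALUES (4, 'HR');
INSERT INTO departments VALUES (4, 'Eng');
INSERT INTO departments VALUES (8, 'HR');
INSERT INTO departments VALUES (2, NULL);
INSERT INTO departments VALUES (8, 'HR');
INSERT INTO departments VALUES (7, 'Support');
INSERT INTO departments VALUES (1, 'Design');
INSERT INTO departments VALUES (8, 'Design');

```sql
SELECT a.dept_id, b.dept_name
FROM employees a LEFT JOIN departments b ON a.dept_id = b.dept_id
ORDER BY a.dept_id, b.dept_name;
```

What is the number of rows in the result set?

12

LEFT JOIN keeps every row from `employees`; unmatched rows get NULL for `departments`'s columns.
Matching on a.dept_id = b.dept_id. A NULL in a compared column never satisfies the condition.
- a row (dept_id=6): no match → kept, b columns NULL.
- a row (dept_id=8): matches 3 b row(s) → 3 output row(s).
- a row (dept_id=2): matches 1 b row(s) → 1 output row(s).
- a row (dept_id=5): no match → kept, b columns NULL.
- a row (dept_id=8): matches 3 b row(s) → 3 output row(s).
- a row (dept_id=NULL): no match → kept, b columns NULL.
- a row (dept_id=2): matches 1 b row(s) → 1 output row(s).
- a row (dept_id=2): matches 1 b row(s) → 1 output row(s).
Total: 9 matched + 3 padded = 12 rows.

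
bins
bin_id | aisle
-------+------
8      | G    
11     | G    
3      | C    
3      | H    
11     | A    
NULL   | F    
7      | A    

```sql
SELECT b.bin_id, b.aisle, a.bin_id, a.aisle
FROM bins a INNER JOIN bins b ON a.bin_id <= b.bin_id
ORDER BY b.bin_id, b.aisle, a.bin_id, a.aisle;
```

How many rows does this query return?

23

INNER JOIN keeps only pairs where the ON condition holds.
Matching on a.bin_id <= b.bin_id. A NULL in a compared column never satisfies the condition.
- a row (bin_id=8): matches 3 b row(s) → 3 output row(s).
- a row (bin_id=11): matches 2 b row(s) → 2 output row(s).
- a row (bin_id=3): matches 6 b row(s) → 6 output row(s).
- a row (bin_id=3): matches 6 b row(s) → 6 output row(s).
- a row (bin_id=11): matches 2 b row(s) → 2 output row(s).
- a row (bin_id=NULL): no match → dropped.
- a row (bin_id=7): matches 4 b row(s) → 4 output row(s).
Total: 23 rows.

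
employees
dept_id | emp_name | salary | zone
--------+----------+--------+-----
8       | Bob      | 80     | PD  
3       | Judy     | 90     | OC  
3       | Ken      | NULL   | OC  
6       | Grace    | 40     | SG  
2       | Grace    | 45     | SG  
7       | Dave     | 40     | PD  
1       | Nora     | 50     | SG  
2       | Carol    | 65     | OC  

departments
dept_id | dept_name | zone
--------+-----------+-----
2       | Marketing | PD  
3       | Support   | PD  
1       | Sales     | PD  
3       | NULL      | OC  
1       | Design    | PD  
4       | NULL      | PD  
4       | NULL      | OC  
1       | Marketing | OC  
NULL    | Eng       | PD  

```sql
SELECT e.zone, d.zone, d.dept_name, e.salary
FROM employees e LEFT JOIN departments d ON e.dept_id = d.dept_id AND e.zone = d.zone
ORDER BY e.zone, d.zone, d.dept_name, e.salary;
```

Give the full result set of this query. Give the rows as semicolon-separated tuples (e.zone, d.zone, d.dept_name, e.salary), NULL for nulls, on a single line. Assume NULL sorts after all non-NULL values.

LEFT JOIN keeps every row from `employees`; unmatched rows get NULL for `departments`'s columns.
Matching on e.dept_id = d.dept_id AND e.zone = d.zone. A NULL in a compared column never satisfies the condition.
- e[0] dept_id=8, zone=PD → no match; kept with NULLs on the d side.
- e[1] dept_id=3, zone=OC → 1 match(es) in d → 1 row(s).
- e[2] dept_id=3, zone=OC → 1 match(es) in d → 1 row(s).
- e[3] dept_id=6, zone=SG → no match; kept with NULLs on the d side.
- e[4] dept_id=2, zone=SG → no match; kept with NULLs on the d side.
- e[5] dept_id=7, zone=PD → no match; kept with NULLs on the d side.
- e[6] dept_id=1, zone=SG → no match; kept with NULLs on the d side.
- e[7] dept_id=2, zone=OC → no match; kept with NULLs on the d side.
After projecting and ordering:
e.zone | d.zone | d.dept_name | e.salary
OC | OC | NULL | 90
OC | OC | NULL | NULL
OC | NULL | NULL | 65
PD | NULL | NULL | 40
PD | NULL | NULL | 80
SG | NULL | NULL | 40
SG | NULL | NULL | 45
SG | NULL | NULL | 50

(OC, OC, NULL, 90); (OC, OC, NULL, NULL); (OC, NULL, NULL, 65); (PD, NULL, NULL, 40); (PD, NULL, NULL, 80); (SG, NULL, NULL, 40); (SG, NULL, NULL, 45); (SG, NULL, NULL, 50)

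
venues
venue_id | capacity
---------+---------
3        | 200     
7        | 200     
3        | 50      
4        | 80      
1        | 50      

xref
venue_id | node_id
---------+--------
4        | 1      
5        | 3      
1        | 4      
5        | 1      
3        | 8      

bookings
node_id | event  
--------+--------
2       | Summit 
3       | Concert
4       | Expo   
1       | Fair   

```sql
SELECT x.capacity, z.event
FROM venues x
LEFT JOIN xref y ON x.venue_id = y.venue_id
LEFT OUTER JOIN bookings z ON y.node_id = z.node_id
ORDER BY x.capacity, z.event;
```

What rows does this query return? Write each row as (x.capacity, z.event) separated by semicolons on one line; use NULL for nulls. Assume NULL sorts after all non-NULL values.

Joins associate left-to-right: venues LEFT JOIN xref on venue_id gives 5 intermediate row(s).
Then LEFT JOIN `bookings z` on node_id: each of those 5 rows is kept; rows whose y.node_id has no match in z get NULL for z's columns.

(50, Expo); (50, NULL); (80, Fair); (200, NULL); (200, NULL)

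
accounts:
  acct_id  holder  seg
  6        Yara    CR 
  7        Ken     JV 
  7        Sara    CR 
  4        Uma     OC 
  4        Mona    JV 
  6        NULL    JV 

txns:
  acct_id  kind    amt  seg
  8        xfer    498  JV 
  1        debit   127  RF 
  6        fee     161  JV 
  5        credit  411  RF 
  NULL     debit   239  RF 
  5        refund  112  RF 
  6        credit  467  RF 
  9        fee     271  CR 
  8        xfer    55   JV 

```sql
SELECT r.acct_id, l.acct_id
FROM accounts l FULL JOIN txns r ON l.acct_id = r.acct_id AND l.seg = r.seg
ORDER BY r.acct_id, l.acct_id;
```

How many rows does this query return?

14

FULL OUTER JOIN keeps every row from both sides; unmatched rows get NULL for the other side's columns.
Matching on l.acct_id = r.acct_id AND l.seg = r.seg. A NULL in a compared column never satisfies the condition.
- l row (acct_id=6, seg=CR): no match → kept, r columns NULL.
- l row (acct_id=7, seg=JV): no match → kept, r columns NULL.
- l row (acct_id=7, seg=CR): no match → kept, r columns NULL.
- l row (acct_id=4, seg=OC): no match → kept, r columns NULL.
- l row (acct_id=4, seg=JV): no match → kept, r columns NULL.
- l row (acct_id=6, seg=JV): matches 1 r row(s) → 1 output row(s).
- 8 r row(s) had no l match → kept, l columns NULL.
Total: 1 matched + 13 padded = 14 rows.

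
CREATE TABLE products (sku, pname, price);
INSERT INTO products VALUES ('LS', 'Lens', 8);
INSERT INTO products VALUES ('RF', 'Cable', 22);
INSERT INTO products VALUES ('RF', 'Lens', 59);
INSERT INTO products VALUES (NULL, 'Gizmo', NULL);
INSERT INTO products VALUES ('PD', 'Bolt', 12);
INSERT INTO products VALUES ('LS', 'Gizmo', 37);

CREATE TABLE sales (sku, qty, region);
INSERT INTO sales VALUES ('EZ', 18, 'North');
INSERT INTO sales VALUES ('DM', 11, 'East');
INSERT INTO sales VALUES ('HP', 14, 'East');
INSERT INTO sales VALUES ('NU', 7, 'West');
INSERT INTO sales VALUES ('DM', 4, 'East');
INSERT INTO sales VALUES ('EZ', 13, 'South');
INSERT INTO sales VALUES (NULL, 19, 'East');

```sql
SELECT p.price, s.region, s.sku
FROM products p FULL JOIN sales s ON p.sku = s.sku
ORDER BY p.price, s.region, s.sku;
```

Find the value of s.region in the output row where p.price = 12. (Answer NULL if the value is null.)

FULL OUTER JOIN keeps every row from both sides; unmatched rows get NULL for the other side's columns.
Matching on p.sku = s.sku. A NULL in a compared column never satisfies the condition.
- sku=LS: no s row matches, row kept with s columns NULL.
- sku=RF: no s row matches, row kept with s columns NULL.
- sku=RF: no s row matches, row kept with s columns NULL.
- sku=NULL: no s row matches, row kept with s columns NULL.
- sku=PD: no s row matches, row kept with s columns NULL.
- sku=LS: no s row matches, row kept with s columns NULL.
- 7 row(s) from s found no p partner → padded with NULL.

NULL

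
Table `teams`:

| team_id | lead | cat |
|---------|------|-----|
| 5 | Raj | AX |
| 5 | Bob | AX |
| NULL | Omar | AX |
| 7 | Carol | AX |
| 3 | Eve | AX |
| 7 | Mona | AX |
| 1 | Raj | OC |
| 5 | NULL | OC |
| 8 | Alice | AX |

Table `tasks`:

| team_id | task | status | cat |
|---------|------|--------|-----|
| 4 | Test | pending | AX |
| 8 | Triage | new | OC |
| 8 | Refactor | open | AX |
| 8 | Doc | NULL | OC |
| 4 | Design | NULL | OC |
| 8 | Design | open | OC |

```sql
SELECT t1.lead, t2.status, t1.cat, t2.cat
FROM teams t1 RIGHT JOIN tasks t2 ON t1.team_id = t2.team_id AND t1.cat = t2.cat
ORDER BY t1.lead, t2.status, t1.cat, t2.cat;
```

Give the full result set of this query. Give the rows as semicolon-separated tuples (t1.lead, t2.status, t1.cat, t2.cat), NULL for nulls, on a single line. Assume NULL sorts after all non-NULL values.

RIGHT JOIN keeps every row from `tasks`; unmatched rows get NULL for `teams`'s columns.
Matching on t1.team_id = t2.team_id AND t1.cat = t2.cat. A NULL in a compared column never satisfies the condition.
Matched pairs: 1; unmatched t2 rows kept: 5.

(Alice, open, AX, AX); (NULL, new, NULL, OC); (NULL, open, NULL, OC); (NULL, pending, NULL, AX); (NULL, NULL, NULL, OC); (NULL, NULL, NULL, OC)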